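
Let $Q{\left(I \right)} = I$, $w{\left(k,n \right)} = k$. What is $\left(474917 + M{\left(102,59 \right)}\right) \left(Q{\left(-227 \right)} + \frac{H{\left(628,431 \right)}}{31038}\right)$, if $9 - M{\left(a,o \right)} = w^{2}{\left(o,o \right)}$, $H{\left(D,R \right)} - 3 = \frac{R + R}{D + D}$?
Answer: $- \frac{2085979502534785}{19491864} \approx -1.0702 \cdot 10^{8}$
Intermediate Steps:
$H{\left(D,R \right)} = 3 + \frac{R}{D}$ ($H{\left(D,R \right)} = 3 + \frac{R + R}{D + D} = 3 + \frac{2 R}{2 D} = 3 + 2 R \frac{1}{2 D} = 3 + \frac{R}{D}$)
$M{\left(a,o \right)} = 9 - o^{2}$
$\left(474917 + M{\left(102,59 \right)}\right) \left(Q{\left(-227 \right)} + \frac{H{\left(628,431 \right)}}{31038}\right) = \left(474917 + \left(9 - 59^{2}\right)\right) \left(-227 + \frac{3 + \frac{431}{628}}{31038}\right) = \left(474917 + \left(9 - 3481\right)\right) \left(-227 + \left(3 + 431 \cdot \frac{1}{628}\right) \frac{1}{31038}\right) = \left(474917 + \left(9 - 3481\right)\right) \left(-227 + \left(3 + \frac{431}{628}\right) \frac{1}{31038}\right) = \left(474917 - 3472\right) \left(-227 + \frac{2315}{628} \cdot \frac{1}{31038}\right) = 471445 \left(-227 + \frac{2315}{19491864}\right) = 471445 \left(- \frac{4424650813}{19491864}\right) = - \frac{2085979502534785}{19491864}$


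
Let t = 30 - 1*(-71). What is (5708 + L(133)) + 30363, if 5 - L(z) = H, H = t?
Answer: 35975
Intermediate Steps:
t = 101 (t = 30 + 71 = 101)
H = 101
L(z) = -96 (L(z) = 5 - 1*101 = 5 - 101 = -96)
(5708 + L(133)) + 30363 = (5708 - 96) + 30363 = 5612 + 30363 = 35975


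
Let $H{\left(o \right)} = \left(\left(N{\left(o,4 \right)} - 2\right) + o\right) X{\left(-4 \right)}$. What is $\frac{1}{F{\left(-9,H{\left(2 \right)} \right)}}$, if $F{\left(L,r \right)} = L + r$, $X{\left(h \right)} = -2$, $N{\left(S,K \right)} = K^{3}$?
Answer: $- \frac{1}{137} \approx -0.0072993$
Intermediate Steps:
$H{\left(o \right)} = -124 - 2 o$ ($H{\left(o \right)} = \left(\left(4^{3} - 2\right) + o\right) \left(-2\right) = \left(\left(64 - 2\right) + o\right) \left(-2\right) = \left(62 + o\right) \left(-2\right) = -124 - 2 o$)
$\frac{1}{F{\left(-9,H{\left(2 \right)} \right)}} = \frac{1}{-9 - 128} = \frac{1}{-137} = - \frac{1}{137}$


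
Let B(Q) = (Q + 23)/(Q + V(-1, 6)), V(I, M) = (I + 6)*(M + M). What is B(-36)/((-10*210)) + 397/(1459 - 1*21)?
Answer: 10013747/36237600 ≈ 0.27634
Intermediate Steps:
V(I, M) = 2*M*(6 + I) (V(I, M) = (6 + I)*(2*M) = 2*M*(6 + I))
B(Q) = (23 + Q)/(60 + Q) (B(Q) = (Q + 23)/(Q + 2*6*(6 - 1)) = (23 + Q)/(Q + 2*6*5) = (23 + Q)/(Q + 60) = (23 + Q)/(60 + Q))
B(-36)/((-10*210)) + 397/(1459 - 1*21) = ((23 - 36)/(60 - 36))/((-10*210)) + 397/(1459 - 1*21) = (-13/24)/(-2100) + 397/(1459 - 21) = ((1/24)*(-13))*(-1/2100) + 397/1438 = -13/24*(-1/2100) + 397*(1/1438) = 13/50400 + 397/1438 = 10013747/36237600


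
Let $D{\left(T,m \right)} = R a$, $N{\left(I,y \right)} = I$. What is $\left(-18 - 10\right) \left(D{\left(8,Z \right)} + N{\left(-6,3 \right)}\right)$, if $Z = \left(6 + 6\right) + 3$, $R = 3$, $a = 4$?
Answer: $-168$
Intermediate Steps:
$Z = 15$ ($Z = 12 + 3 = 15$)
$D{\left(T,m \right)} = 12$ ($D{\left(T,m \right)} = 3 \cdot 4 = 12$)
$\left(-18 - 10\right) \left(D{\left(8,Z \right)} + N{\left(-6,3 \right)}\right) = \left(-18 - 10\right) \left(12 - 6\right) = \left(-18 - 10\right) 6 = \left(-28\right) 6 = -168$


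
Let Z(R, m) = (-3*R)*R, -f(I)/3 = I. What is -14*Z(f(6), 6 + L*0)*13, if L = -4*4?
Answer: 176904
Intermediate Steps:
L = -16
f(I) = -3*I
Z(R, m) = -3*R**2
-14*Z(f(6), 6 + L*0)*13 = -(-42)*(-3*6)**2*13 = -(-42)*(-18)**2*13 = -(-42)*324*13 = -14*(-972)*13 = 13608*13 = 176904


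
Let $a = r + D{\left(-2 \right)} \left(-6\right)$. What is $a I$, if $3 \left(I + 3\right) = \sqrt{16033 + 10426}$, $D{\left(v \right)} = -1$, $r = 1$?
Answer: $-21 + \frac{7 \sqrt{26459}}{3} \approx 358.55$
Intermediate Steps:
$a = 7$ ($a = 1 - -6 = 1 + 6 = 7$)
$I = -3 + \frac{\sqrt{26459}}{3}$ ($I = -3 + \frac{\sqrt{16033 + 10426}}{3} = -3 + \frac{\sqrt{26459}}{3} \approx 51.221$)
$a I = 7 \left(-3 + \frac{\sqrt{26459}}{3}\right) = -21 + \frac{7 \sqrt{26459}}{3}$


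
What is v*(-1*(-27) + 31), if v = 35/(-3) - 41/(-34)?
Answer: -30943/51 ≈ -606.73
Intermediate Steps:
v = -1067/102 (v = 35*(-⅓) - 41*(-1/34) = -35/3 + 41/34 = -1067/102 ≈ -10.461)
v*(-1*(-27) + 31) = -1067*(-1*(-27) + 31)/102 = -1067*(27 + 31)/102 = -1067/102*58 = -30943/51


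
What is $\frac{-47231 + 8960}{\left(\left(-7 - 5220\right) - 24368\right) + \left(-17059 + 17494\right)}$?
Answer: $\frac{12757}{9720} \approx 1.3124$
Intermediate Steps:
$\frac{-47231 + 8960}{\left(\left(-7 - 5220\right) - 24368\right) + \left(-17059 + 17494\right)} = - \frac{38271}{\left(\left(-7 - 5220\right) - 24368\right) + 435} = - \frac{38271}{\left(-5227 - 24368\right) + 435} = - \frac{38271}{-29595 + 435} = - \frac{38271}{-29160} = \left(-38271\right) \left(- \frac{1}{29160}\right) = \frac{12757}{9720}$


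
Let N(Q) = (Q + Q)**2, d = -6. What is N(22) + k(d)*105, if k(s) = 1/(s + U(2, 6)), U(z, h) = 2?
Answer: 7639/4 ≈ 1909.8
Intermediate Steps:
k(s) = 1/(2 + s) (k(s) = 1/(s + 2) = 1/(2 + s))
N(Q) = 4*Q**2 (N(Q) = (2*Q)**2 = 4*Q**2)
N(22) + k(d)*105 = 4*22**2 + 105/(2 - 6) = 4*484 + 105/(-4) = 1936 - 1/4*105 = 1936 - 105/4 = 7639/4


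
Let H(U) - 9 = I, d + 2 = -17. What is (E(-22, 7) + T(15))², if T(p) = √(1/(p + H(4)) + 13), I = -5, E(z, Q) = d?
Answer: 7107/19 - 4*√1178 ≈ 236.76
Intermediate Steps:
d = -19 (d = -2 - 17 = -19)
E(z, Q) = -19
H(U) = 4 (H(U) = 9 - 5 = 4)
T(p) = √(13 + 1/(4 + p)) (T(p) = √(1/(p + 4) + 13) = √(1/(4 + p) + 13) = √(13 + 1/(4 + p)))
(E(-22, 7) + T(15))² = (-19 + √((53 + 13*15)/(4 + 15)))² = (-19 + √((53 + 195)/19))² = (-19 + √((1/19)*248))² = (-19 + √(248/19))² = (-19 + 2*√1178/19)²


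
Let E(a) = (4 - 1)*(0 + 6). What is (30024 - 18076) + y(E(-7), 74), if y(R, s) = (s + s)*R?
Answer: 14612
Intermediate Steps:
E(a) = 18 (E(a) = 3*6 = 18)
y(R, s) = 2*R*s (y(R, s) = (2*s)*R = 2*R*s)
(30024 - 18076) + y(E(-7), 74) = (30024 - 18076) + 2*18*74 = 11948 + 2664 = 14612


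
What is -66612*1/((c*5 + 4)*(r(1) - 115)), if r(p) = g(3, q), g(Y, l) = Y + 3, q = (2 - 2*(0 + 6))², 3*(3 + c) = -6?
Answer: -3172/109 ≈ -29.101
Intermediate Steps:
c = -5 (c = -3 + (⅓)*(-6) = -3 - 2 = -5)
q = 100 (q = (2 - 2*6)² = (2 - 12)² = (-10)² = 100)
g(Y, l) = 3 + Y
r(p) = 6 (r(p) = 3 + 3 = 6)
-66612*1/((c*5 + 4)*(r(1) - 115)) = -66612*1/((6 - 115)*(-5*5 + 4)) = -66612*(-1/(109*(-25 + 4))) = -66612/((-21*(-109))) = -66612/2289 = -66612*1/2289 = -3172/109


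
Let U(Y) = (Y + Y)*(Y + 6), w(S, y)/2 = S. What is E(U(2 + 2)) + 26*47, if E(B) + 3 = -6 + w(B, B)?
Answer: 1373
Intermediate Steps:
w(S, y) = 2*S
U(Y) = 2*Y*(6 + Y) (U(Y) = (2*Y)*(6 + Y) = 2*Y*(6 + Y))
E(B) = -9 + 2*B (E(B) = -3 + (-6 + 2*B) = -9 + 2*B)
E(U(2 + 2)) + 26*47 = (-9 + 2*(2*(2 + 2)*(6 + (2 + 2)))) + 26*47 = (-9 + 2*(2*4*(6 + 4))) + 1222 = (-9 + 2*(2*4*10)) + 1222 = (-9 + 2*80) + 1222 = (-9 + 160) + 1222 = 151 + 1222 = 1373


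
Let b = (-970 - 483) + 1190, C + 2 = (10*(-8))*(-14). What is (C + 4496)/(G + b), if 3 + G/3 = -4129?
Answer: -5614/12659 ≈ -0.44348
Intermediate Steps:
C = 1118 (C = -2 + (10*(-8))*(-14) = -2 - 80*(-14) = -2 + 1120 = 1118)
b = -263 (b = -1453 + 1190 = -263)
G = -12396 (G = -9 + 3*(-4129) = -9 - 12387 = -12396)
(C + 4496)/(G + b) = (1118 + 4496)/(-12396 - 263) = 5614/(-12659) = 5614*(-1/12659) = -5614/12659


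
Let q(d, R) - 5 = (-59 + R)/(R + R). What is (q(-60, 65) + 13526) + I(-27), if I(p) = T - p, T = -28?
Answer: 879453/65 ≈ 13530.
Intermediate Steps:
q(d, R) = 5 + (-59 + R)/(2*R) (q(d, R) = 5 + (-59 + R)/(R + R) = 5 + (-59 + R)/((2*R)) = 5 + (-59 + R)*(1/(2*R)) = 5 + (-59 + R)/(2*R))
I(p) = -28 - p
(q(-60, 65) + 13526) + I(-27) = ((1/2)*(-59 + 11*65)/65 + 13526) + (-28 - 1*(-27)) = ((1/2)*(1/65)*(-59 + 715) + 13526) + (-28 + 27) = ((1/2)*(1/65)*656 + 13526) - 1 = (328/65 + 13526) - 1 = 879518/65 - 1 = 879453/65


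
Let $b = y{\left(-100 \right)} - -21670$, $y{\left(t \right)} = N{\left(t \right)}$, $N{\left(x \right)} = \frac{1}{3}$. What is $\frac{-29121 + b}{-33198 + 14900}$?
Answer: $\frac{11176}{27447} \approx 0.40718$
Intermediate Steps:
$N{\left(x \right)} = \frac{1}{3}$
$y{\left(t \right)} = \frac{1}{3}$
$b = \frac{65011}{3}$ ($b = \frac{1}{3} - -21670 = \frac{1}{3} + 21670 = \frac{65011}{3} \approx 21670.0$)
$\frac{-29121 + b}{-33198 + 14900} = \frac{-29121 + \frac{65011}{3}}{-33198 + 14900} = - \frac{22352}{3 \left(-18298\right)} = \left(- \frac{22352}{3}\right) \left(- \frac{1}{18298}\right) = \frac{11176}{27447}$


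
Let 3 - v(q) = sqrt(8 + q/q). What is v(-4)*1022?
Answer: 0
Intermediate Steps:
v(q) = 0 (v(q) = 3 - sqrt(8 + q/q) = 3 - sqrt(8 + 1) = 3 - sqrt(9) = 3 - 1*3 = 3 - 3 = 0)
v(-4)*1022 = 0*1022 = 0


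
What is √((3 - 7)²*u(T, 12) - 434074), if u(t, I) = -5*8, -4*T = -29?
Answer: I*√434714 ≈ 659.33*I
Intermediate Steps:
T = 29/4 (T = -¼*(-29) = 29/4 ≈ 7.2500)
u(t, I) = -40
√((3 - 7)²*u(T, 12) - 434074) = √((3 - 7)²*(-40) - 434074) = √((-4)²*(-40) - 434074) = √(16*(-40) - 434074) = √(-640 - 434074) = √(-434714) = I*√434714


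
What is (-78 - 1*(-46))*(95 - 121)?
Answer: 832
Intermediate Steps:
(-78 - 1*(-46))*(95 - 121) = (-78 + 46)*(-26) = -32*(-26) = 832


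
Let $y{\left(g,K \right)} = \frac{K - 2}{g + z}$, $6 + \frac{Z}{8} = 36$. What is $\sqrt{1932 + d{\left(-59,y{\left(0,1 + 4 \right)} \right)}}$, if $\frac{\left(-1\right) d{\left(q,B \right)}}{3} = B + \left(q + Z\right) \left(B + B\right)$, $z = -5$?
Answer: $\frac{\sqrt{64635}}{5} \approx 50.847$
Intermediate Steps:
$Z = 240$ ($Z = -48 + 8 \cdot 36 = -48 + 288 = 240$)
$y{\left(g,K \right)} = \frac{-2 + K}{-5 + g}$ ($y{\left(g,K \right)} = \frac{K - 2}{g - 5} = \frac{-2 + K}{-5 + g}$)
$d{\left(q,B \right)} = - 3 B - 6 B \left(240 + q\right)$ ($d{\left(q,B \right)} = - 3 \left(B + \left(q + 240\right) \left(B + B\right)\right) = - 3 \left(B + \left(240 + q\right) 2 B\right) = - 3 \left(B + 2 B \left(240 + q\right)\right) = - 3 B - 6 B \left(240 + q\right)$)
$\sqrt{1932 + d{\left(-59,y{\left(0,1 + 4 \right)} \right)}} = \sqrt{1932 - 3 \frac{-2 + \left(1 + 4\right)}{-5 + 0} \left(481 + 2 \left(-59\right)\right)} = \sqrt{1932 - 3 \frac{-2 + 5}{-5} \left(481 - 118\right)} = \sqrt{1932 - 3 \left(\left(- \frac{1}{5}\right) 3\right) 363} = \sqrt{1932 - \left(- \frac{9}{5}\right) 363} = \sqrt{1932 + \frac{3267}{5}} = \sqrt{\frac{12927}{5}} = \frac{\sqrt{64635}}{5}$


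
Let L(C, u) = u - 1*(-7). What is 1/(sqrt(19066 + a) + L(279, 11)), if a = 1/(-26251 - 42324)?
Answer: -411450/428410883 + 5*sqrt(3586337953107)/1285232649 ≈ 0.0064070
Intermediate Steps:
L(C, u) = 7 + u (L(C, u) = u + 7 = 7 + u)
a = -1/68575 (a = 1/(-68575) = -1/68575 ≈ -1.4583e-5)
1/(sqrt(19066 + a) + L(279, 11)) = 1/(sqrt(19066 - 1/68575) + (7 + 11)) = 1/(sqrt(1307450949/68575) + 18) = 1/(sqrt(3586337953107)/13715 + 18) = 1/(18 + sqrt(3586337953107)/13715)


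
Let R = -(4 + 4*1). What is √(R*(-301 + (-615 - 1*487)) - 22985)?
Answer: I*√11761 ≈ 108.45*I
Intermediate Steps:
R = -8 (R = -(4 + 4) = -1*8 = -8)
√(R*(-301 + (-615 - 1*487)) - 22985) = √(-8*(-301 + (-615 - 1*487)) - 22985) = √(-8*(-301 + (-615 - 487)) - 22985) = √(-8*(-301 - 1102) - 22985) = √(-8*(-1403) - 22985) = √(11224 - 22985) = √(-11761) = I*√11761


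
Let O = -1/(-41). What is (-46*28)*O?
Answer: -1288/41 ≈ -31.415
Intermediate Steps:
O = 1/41 (O = -1*(-1/41) = 1/41 ≈ 0.024390)
(-46*28)*O = -46*28*(1/41) = -1288*1/41 = -1288/41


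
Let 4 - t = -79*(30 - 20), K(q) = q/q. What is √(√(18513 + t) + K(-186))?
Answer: √(1 + √19307) ≈ 11.830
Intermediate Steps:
K(q) = 1
t = 794 (t = 4 - (-79)*(30 - 20) = 4 - (-79)*10 = 4 - 1*(-790) = 4 + 790 = 794)
√(√(18513 + t) + K(-186)) = √(√(18513 + 794) + 1) = √(√19307 + 1) = √(1 + √19307)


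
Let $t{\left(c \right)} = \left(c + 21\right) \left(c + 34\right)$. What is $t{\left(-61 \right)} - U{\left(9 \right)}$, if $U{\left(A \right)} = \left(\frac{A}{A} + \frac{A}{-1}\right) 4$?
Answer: $1112$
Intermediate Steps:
$t{\left(c \right)} = \left(21 + c\right) \left(34 + c\right)$
$U{\left(A \right)} = 4 - 4 A$ ($U{\left(A \right)} = \left(1 + A \left(-1\right)\right) 4 = \left(1 - A\right) 4 = 4 - 4 A$)
$t{\left(-61 \right)} - U{\left(9 \right)} = \left(714 + \left(-61\right)^{2} + 55 \left(-61\right)\right) - \left(4 - 36\right) = \left(714 + 3721 - 3355\right) - \left(4 - 36\right) = 1080 - -32 = 1080 + 32 = 1112$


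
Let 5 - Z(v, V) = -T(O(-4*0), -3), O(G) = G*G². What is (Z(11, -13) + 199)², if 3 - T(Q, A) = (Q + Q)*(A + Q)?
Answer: 42849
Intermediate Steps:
O(G) = G³
T(Q, A) = 3 - 2*Q*(A + Q) (T(Q, A) = 3 - (Q + Q)*(A + Q) = 3 - 2*Q*(A + Q))
Z(v, V) = 8 (Z(v, V) = 5 - (-1)*(3 - 2*((-4*0)³)² - 2*(-3)*(-4*0)³) = 5 - (-1)*(3 - 2*(0³)² - 2*(-3)*0³) = 5 - (-1)*(3 - 2*0² - 2*(-3)*0) = 5 - (-1)*(3 - 2*0 + 0) = 5 - (-1)*(3 + 0 + 0) = 5 - (-1)*3 = 5 - 1*(-3) = 5 + 3 = 8)
(Z(11, -13) + 199)² = (8 + 199)² = 207² = 42849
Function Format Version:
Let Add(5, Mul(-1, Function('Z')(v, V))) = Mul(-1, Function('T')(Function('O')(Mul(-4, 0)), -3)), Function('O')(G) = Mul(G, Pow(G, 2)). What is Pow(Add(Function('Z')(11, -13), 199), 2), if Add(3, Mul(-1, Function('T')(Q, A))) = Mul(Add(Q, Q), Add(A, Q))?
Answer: 42849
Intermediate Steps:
Function('O')(G) = Pow(G, 3)
Function('T')(Q, A) = Add(3, Mul(-2, Q, Add(A, Q))) (Function('T')(Q, A) = Add(3, Mul(-1, Mul(Add(Q, Q), Add(A, Q)))) = Add(3, Mul(-1, Mul(Mul(2, Q), Add(A, Q)))) = Add(3, Mul(-1, Mul(2, Q, Add(A, Q)))) = Add(3, Mul(-2, Q, Add(A, Q))))
Function('Z')(v, V) = 8 (Function('Z')(v, V) = Add(5, Mul(-1, Mul(-1, Add(3, Mul(-2, Pow(Pow(Mul(-4, 0), 3), 2)), Mul(-2, -3, Pow(Mul(-4, 0), 3)))))) = Add(5, Mul(-1, Mul(-1, Add(3, Mul(-2, Pow(Pow(0, 3), 2)), Mul(-2, -3, Pow(0, 3)))))) = Add(5, Mul(-1, Mul(-1, Add(3, Mul(-2, Pow(0, 2)), Mul(-2, -3, 0))))) = Add(5, Mul(-1, Mul(-1, Add(3, Mul(-2, 0), 0)))) = Add(5, Mul(-1, Mul(-1, Add(3, 0, 0)))) = Add(5, Mul(-1, Mul(-1, 3))) = Add(5, Mul(-1, -3)) = Add(5, 3) = 8)
Pow(Add(Function('Z')(11, -13), 199), 2) = Pow(Add(8, 199), 2) = Pow(207, 2) = 42849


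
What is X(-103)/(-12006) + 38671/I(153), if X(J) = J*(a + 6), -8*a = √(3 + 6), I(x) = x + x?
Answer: 206427251/1632816 ≈ 126.42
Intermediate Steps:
I(x) = 2*x
a = -3/8 (a = -√(3 + 6)/8 = -√9/8 = -⅛*3 = -3/8 ≈ -0.37500)
X(J) = 45*J/8 (X(J) = J*(-3/8 + 6) = J*(45/8) = 45*J/8)
X(-103)/(-12006) + 38671/I(153) = ((45/8)*(-103))/(-12006) + 38671/((2*153)) = -4635/8*(-1/12006) + 38671/306 = 515/10672 + 38671*(1/306) = 515/10672 + 38671/306 = 206427251/1632816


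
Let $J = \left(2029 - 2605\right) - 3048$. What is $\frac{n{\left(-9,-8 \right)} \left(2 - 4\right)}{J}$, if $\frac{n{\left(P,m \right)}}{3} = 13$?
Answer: $\frac{13}{604} \approx 0.021523$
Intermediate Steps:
$n{\left(P,m \right)} = 39$ ($n{\left(P,m \right)} = 3 \cdot 13 = 39$)
$J = -3624$ ($J = -576 - 3048 = -3624$)
$\frac{n{\left(-9,-8 \right)} \left(2 - 4\right)}{J} = \frac{39 \left(2 - 4\right)}{-3624} = 39 \left(-2\right) \left(- \frac{1}{3624}\right) = \left(-78\right) \left(- \frac{1}{3624}\right) = \frac{13}{604}$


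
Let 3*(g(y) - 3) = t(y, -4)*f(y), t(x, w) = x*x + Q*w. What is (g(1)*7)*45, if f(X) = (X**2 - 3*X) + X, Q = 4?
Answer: 2520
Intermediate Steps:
t(x, w) = x**2 + 4*w (t(x, w) = x*x + 4*w = x**2 + 4*w)
f(X) = X**2 - 2*X
g(y) = 3 + y*(-16 + y**2)*(-2 + y)/3 (g(y) = 3 + ((y**2 + 4*(-4))*(y*(-2 + y)))/3 = 3 + ((y**2 - 16)*(y*(-2 + y)))/3 = 3 + ((-16 + y**2)*(y*(-2 + y)))/3 = 3 + (y*(-16 + y**2)*(-2 + y))/3 = 3 + y*(-16 + y**2)*(-2 + y)/3)
(g(1)*7)*45 = ((3 + (1/3)*1*(-16 + 1**2)*(-2 + 1))*7)*45 = ((3 + (1/3)*1*(-16 + 1)*(-1))*7)*45 = ((3 + (1/3)*1*(-15)*(-1))*7)*45 = ((3 + 5)*7)*45 = (8*7)*45 = 56*45 = 2520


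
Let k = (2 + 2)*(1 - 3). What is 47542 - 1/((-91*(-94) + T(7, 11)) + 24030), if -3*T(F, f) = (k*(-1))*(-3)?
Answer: 1549488863/32592 ≈ 47542.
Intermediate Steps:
k = -8 (k = 4*(-2) = -8)
T(F, f) = 8 (T(F, f) = -(-8*(-1))*(-3)/3 = -8*(-3)/3 = -⅓*(-24) = 8)
47542 - 1/((-91*(-94) + T(7, 11)) + 24030) = 47542 - 1/((-91*(-94) + 8) + 24030) = 47542 - 1/((8554 + 8) + 24030) = 47542 - 1/(8562 + 24030) = 47542 - 1/32592 = 1549488863/32592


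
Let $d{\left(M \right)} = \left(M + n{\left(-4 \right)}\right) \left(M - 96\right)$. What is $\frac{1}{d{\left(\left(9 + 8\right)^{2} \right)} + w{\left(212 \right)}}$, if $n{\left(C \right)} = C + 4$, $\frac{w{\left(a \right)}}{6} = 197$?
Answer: $\frac{1}{56959} \approx 1.7556 \cdot 10^{-5}$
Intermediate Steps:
$w{\left(a \right)} = 1182$ ($w{\left(a \right)} = 6 \cdot 197 = 1182$)
$n{\left(C \right)} = 4 + C$
$d{\left(M \right)} = M \left(-96 + M\right)$ ($d{\left(M \right)} = \left(M + \left(4 - 4\right)\right) \left(M - 96\right) = \left(M + 0\right) \left(-96 + M\right) = M \left(-96 + M\right)$)
$\frac{1}{d{\left(\left(9 + 8\right)^{2} \right)} + w{\left(212 \right)}} = \frac{1}{\left(9 + 8\right)^{2} \left(-96 + \left(9 + 8\right)^{2}\right) + 1182} = \frac{1}{17^{2} \left(-96 + 17^{2}\right) + 1182} = \frac{1}{289 \left(-96 + 289\right) + 1182} = \frac{1}{289 \cdot 193 + 1182} = \frac{1}{55777 + 1182} = \frac{1}{56959}$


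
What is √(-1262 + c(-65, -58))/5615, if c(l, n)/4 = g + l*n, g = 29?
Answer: √13934/5615 ≈ 0.021023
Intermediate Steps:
c(l, n) = 116 + 4*l*n (c(l, n) = 4*(29 + l*n) = 116 + 4*l*n)
√(-1262 + c(-65, -58))/5615 = √(-1262 + (116 + 4*(-65)*(-58)))/5615 = √(-1262 + (116 + 15080))*(1/5615) = √(-1262 + 15196)*(1/5615) = √13934*(1/5615) = √13934/5615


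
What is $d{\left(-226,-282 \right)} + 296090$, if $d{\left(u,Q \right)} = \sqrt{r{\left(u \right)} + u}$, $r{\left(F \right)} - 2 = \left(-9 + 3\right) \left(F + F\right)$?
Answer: $296090 + 2 \sqrt{622} \approx 2.9614 \cdot 10^{5}$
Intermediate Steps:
$r{\left(F \right)} = 2 - 12 F$ ($r{\left(F \right)} = 2 + \left(-9 + 3\right) \left(F + F\right) = 2 - 6 \cdot 2 F = 2 - 12 F$)
$d{\left(u,Q \right)} = \sqrt{2 - 11 u}$ ($d{\left(u,Q \right)} = \sqrt{\left(2 - 12 u\right) + u} = \sqrt{2 - 11 u}$)
$d{\left(-226,-282 \right)} + 296090 = \sqrt{2 - -2486} + 296090 = \sqrt{2 + 2486} + 296090 = \sqrt{2488} + 296090 = 2 \sqrt{622} + 296090 = 296090 + 2 \sqrt{622}$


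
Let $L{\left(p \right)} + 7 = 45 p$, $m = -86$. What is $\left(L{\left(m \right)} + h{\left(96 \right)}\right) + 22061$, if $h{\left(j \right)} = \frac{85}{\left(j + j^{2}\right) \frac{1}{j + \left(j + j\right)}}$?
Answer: $\frac{1764103}{97} \approx 18187.0$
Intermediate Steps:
$L{\left(p \right)} = -7 + 45 p$
$h{\left(j \right)} = \frac{255 j}{j + j^{2}}$ ($h{\left(j \right)} = \frac{85}{\left(j + j^{2}\right) \frac{1}{j + 2 j}} = \frac{85}{\left(j + j^{2}\right) \frac{1}{3 j}} = \frac{85}{\frac{1}{3} \frac{1}{j} \left(j + j^{2}\right)} = 85 \frac{3 j}{j + j^{2}} = \frac{255 j}{j + j^{2}}$)
$\left(L{\left(m \right)} + h{\left(96 \right)}\right) + 22061 = \left(\left(-7 + 45 \left(-86\right)\right) + \frac{255}{1 + 96}\right) + 22061 = \left(\left(-7 - 3870\right) + \frac{255}{97}\right) + 22061 = \left(-3877 + 255 \cdot \frac{1}{97}\right) + 22061 = \left(-3877 + \frac{255}{97}\right) + 22061 = - \frac{375814}{97} + 22061 = \frac{1764103}{97}$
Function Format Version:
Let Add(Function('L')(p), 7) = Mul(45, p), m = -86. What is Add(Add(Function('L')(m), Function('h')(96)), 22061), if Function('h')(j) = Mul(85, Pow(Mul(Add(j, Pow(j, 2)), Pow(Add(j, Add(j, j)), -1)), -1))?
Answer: Rational(1764103, 97) ≈ 18187.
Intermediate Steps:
Function('L')(p) = Add(-7, Mul(45, p))
Function('h')(j) = Mul(255, j, Pow(Add(j, Pow(j, 2)), -1)) (Function('h')(j) = Mul(85, Pow(Mul(Add(j, Pow(j, 2)), Pow(Add(j, Mul(2, j)), -1)), -1)) = Mul(85, Pow(Mul(Add(j, Pow(j, 2)), Pow(Mul(3, j), -1)), -1)) = Mul(85, Pow(Mul(Add(j, Pow(j, 2)), Mul(Rational(1, 3), Pow(j, -1))), -1)) = Mul(85, Pow(Mul(Rational(1, 3), Pow(j, -1), Add(j, Pow(j, 2))), -1)) = Mul(85, Mul(3, j, Pow(Add(j, Pow(j, 2)), -1))) = Mul(255, j, Pow(Add(j, Pow(j, 2)), -1)))
Add(Add(Function('L')(m), Function('h')(96)), 22061) = Add(Add(Add(-7, Mul(45, -86)), Mul(255, Pow(Add(1, 96), -1))), 22061) = Add(Add(Add(-7, -3870), Mul(255, Pow(97, -1))), 22061) = Add(Add(-3877, Mul(255, Rational(1, 97))), 22061) = Add(Add(-3877, Rational(255, 97)), 22061) = Add(Rational(-375814, 97), 22061) = Rational(1764103, 97)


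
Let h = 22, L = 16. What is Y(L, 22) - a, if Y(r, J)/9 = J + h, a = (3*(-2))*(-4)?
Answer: 372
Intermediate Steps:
a = 24 (a = -6*(-4) = 24)
Y(r, J) = 198 + 9*J (Y(r, J) = 9*(J + 22) = 9*(22 + J) = 198 + 9*J)
Y(L, 22) - a = (198 + 9*22) - 1*24 = (198 + 198) - 24 = 396 - 24 = 372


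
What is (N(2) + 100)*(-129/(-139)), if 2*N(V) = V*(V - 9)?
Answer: 11997/139 ≈ 86.309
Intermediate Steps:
N(V) = V*(-9 + V)/2 (N(V) = (V*(V - 9))/2 = (V*(-9 + V))/2 = V*(-9 + V)/2)
(N(2) + 100)*(-129/(-139)) = ((1/2)*2*(-9 + 2) + 100)*(-129/(-139)) = ((1/2)*2*(-7) + 100)*(-129*(-1/139)) = (-7 + 100)*(129/139) = 93*(129/139) = 11997/139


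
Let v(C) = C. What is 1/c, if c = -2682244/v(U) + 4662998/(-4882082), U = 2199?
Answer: -5367849159/6552594542305 ≈ -0.00081919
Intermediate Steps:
c = -6552594542305/5367849159 (c = -2682244/2199 + 4662998/(-4882082) = -2682244*1/2199 + 4662998*(-1/4882082) = -2682244/2199 - 2331499/2441041 = -6552594542305/5367849159 ≈ -1220.7)
1/c = 1/(-6552594542305/5367849159) = -5367849159/6552594542305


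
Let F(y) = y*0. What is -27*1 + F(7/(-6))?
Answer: -27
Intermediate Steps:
F(y) = 0
-27*1 + F(7/(-6)) = -27*1 + 0 = -27 + 0 = -27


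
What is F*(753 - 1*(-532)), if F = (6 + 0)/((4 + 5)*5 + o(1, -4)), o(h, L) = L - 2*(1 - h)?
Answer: 7710/41 ≈ 188.05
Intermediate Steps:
o(h, L) = -2 + L + 2*h (o(h, L) = L + (-2 + 2*h) = -2 + L + 2*h)
F = 6/41 (F = (6 + 0)/((4 + 5)*5 + (-2 - 4 + 2*1)) = 6/(9*5 + (-2 - 4 + 2)) = 6/(45 - 4) = 6/41 ≈ 0.14634)
F*(753 - 1*(-532)) = 6*(753 - 1*(-532))/41 = 6*(753 + 532)/41 = (6/41)*1285 = 7710/41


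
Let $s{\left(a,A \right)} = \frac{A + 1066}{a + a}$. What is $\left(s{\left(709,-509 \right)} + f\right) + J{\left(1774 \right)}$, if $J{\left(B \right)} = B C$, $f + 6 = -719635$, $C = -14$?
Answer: $- \frac{1055667829}{1418} \approx -7.4448 \cdot 10^{5}$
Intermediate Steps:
$s{\left(a,A \right)} = \frac{1066 + A}{2 a}$
$f = -719641$ ($f = -6 - 719635 = -719641$)
$J{\left(B \right)} = - 14 B$ ($J{\left(B \right)} = B \left(-14\right) = - 14 B$)
$\left(s{\left(709,-509 \right)} + f\right) + J{\left(1774 \right)} = \left(\frac{1066 - 509}{2 \cdot 709} - 719641\right) - 24836 = \left(\frac{1}{2} \cdot \frac{1}{709} \cdot 557 - 719641\right) - 24836 = \left(\frac{557}{1418} - 719641\right) - 24836 = - \frac{1020450381}{1418} - 24836 = - \frac{1055667829}{1418}$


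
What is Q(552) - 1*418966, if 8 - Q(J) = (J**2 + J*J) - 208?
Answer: -1028158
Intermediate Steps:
Q(J) = 216 - 2*J**2 (Q(J) = 8 - ((J**2 + J*J) - 208) = 8 - ((J**2 + J**2) - 208) = 8 - (2*J**2 - 208) = 8 - (-208 + 2*J**2) = 8 + (208 - 2*J**2) = 216 - 2*J**2)
Q(552) - 1*418966 = (216 - 2*552**2) - 1*418966 = (216 - 2*304704) - 418966 = (216 - 609408) - 418966 = -609192 - 418966 = -1028158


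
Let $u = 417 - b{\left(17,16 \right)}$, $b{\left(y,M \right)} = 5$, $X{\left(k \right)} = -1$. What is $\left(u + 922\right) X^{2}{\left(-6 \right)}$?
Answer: $1334$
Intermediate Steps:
$u = 412$ ($u = 417 - 5 = 412$)
$\left(u + 922\right) X^{2}{\left(-6 \right)} = \left(412 + 922\right) \left(-1\right)^{2} = 1334 \cdot 1 = 1334$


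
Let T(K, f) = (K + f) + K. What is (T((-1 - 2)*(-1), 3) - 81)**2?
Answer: 5184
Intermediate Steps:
T(K, f) = f + 2*K
(T((-1 - 2)*(-1), 3) - 81)**2 = ((3 + 2*((-1 - 2)*(-1))) - 81)**2 = ((3 + 2*(-3*(-1))) - 81)**2 = ((3 + 2*3) - 81)**2 = ((3 + 6) - 81)**2 = (9 - 81)**2 = (-72)**2 = 5184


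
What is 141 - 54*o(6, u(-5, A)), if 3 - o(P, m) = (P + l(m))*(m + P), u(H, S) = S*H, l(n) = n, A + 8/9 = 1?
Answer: 4739/3 ≈ 1579.7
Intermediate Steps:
A = ⅑ (A = -8/9 + 1 = ⅑ ≈ 0.11111)
u(H, S) = H*S
o(P, m) = 3 - (P + m)² (o(P, m) = 3 - (P + m)*(m + P) = 3 - (P + m)*(P + m) = 3 - (P + m)²)
141 - 54*o(6, u(-5, A)) = 141 - 54*(3 - 1*6² - (-5*⅑)² - 2*6*(-5*⅑)) = 141 - 54*(3 - 1*36 - (-5/9)² - 2*6*(-5/9)) = 141 - 54*(3 - 36 - 1*25/81 + 20/3) = 141 - 54*(3 - 36 - 25/81 + 20/3) = 141 - 54*(-2158/81) = 141 + 4316/3 = 4739/3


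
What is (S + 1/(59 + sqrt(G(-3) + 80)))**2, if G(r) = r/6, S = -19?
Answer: 16676881639/46280809 + 258278*sqrt(318)/46280809 ≈ 360.44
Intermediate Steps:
G(r) = r/6 (G(r) = r*(1/6) = r/6)
(S + 1/(59 + sqrt(G(-3) + 80)))**2 = (-19 + 1/(59 + sqrt((1/6)*(-3) + 80)))**2 = (-19 + 1/(59 + sqrt(-1/2 + 80)))**2 = (-19 + 1/(59 + sqrt(159/2)))**2 = (-19 + 1/(59 + sqrt(318)/2))**2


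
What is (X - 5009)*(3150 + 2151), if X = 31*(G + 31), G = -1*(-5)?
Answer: -20636793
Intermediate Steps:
G = 5
X = 1116 (X = 31*(5 + 31) = 31*36 = 1116)
(X - 5009)*(3150 + 2151) = (1116 - 5009)*(3150 + 2151) = -3893*5301 = -20636793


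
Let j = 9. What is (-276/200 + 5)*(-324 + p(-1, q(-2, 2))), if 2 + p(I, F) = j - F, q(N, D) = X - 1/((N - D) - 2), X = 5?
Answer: -349873/300 ≈ -1166.2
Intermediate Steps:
q(N, D) = 5 - 1/(-2 + N - D) (q(N, D) = 5 - 1/((N - D) - 2) = 5 - 1/(-2 + N - D))
p(I, F) = 7 - F (p(I, F) = -2 + (9 - F) = 7 - F)
(-276/200 + 5)*(-324 + p(-1, q(-2, 2))) = (-276/200 + 5)*(-324 + (7 - (11 - 5*(-2) + 5*2)/(2 + 2 - 1*(-2)))) = (-276*1/200 + 5)*(-324 + (7 - (11 + 10 + 10)/(2 + 2 + 2))) = (-69/50 + 5)*(-324 + (7 - 31/6)) = 181*(-324 + (7 - 31/6))/50 = 181*(-324 + 11/6)/50 = (181/50)*(-1933/6) = -349873/300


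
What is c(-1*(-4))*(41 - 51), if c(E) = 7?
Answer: -70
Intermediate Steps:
c(-1*(-4))*(41 - 51) = 7*(41 - 51) = 7*(-10) = -70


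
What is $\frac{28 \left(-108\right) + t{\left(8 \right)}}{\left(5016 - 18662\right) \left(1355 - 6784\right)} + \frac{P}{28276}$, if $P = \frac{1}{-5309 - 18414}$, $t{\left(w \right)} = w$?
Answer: $- \frac{1011590696451}{24847505464049716} \approx -4.0712 \cdot 10^{-5}$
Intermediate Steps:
$P = - \frac{1}{23723}$ ($P = \frac{1}{-23723} = - \frac{1}{23723} \approx -4.2153 \cdot 10^{-5}$)
$\frac{28 \left(-108\right) + t{\left(8 \right)}}{\left(5016 - 18662\right) \left(1355 - 6784\right)} + \frac{P}{28276} = \frac{28 \left(-108\right) + 8}{\left(5016 - 18662\right) \left(1355 - 6784\right)} - \frac{1}{23723 \cdot 28276} = \frac{-3024 + 8}{\left(-13646\right) \left(-5429\right)} - \frac{1}{670791548} = - \frac{3016}{74084134} - \frac{1}{670791548} = \left(-3016\right) \frac{1}{74084134} - \frac{1}{670791548} = - \frac{1508}{37042067} - \frac{1}{670791548} = - \frac{1011590696451}{24847505464049716}$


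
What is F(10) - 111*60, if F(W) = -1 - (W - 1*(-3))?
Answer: -6674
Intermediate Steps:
F(W) = -4 - W (F(W) = -1 - (W + 3) = -1 - (3 + W) = -1 + (-3 - W) = -4 - W)
F(10) - 111*60 = (-4 - 1*10) - 111*60 = (-4 - 10) - 6660 = -14 - 6660 = -6674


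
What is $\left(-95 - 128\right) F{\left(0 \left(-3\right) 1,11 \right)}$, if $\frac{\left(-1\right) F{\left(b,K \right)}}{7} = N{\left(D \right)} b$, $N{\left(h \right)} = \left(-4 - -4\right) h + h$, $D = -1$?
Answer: $0$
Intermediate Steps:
$N{\left(h \right)} = h$ ($N{\left(h \right)} = \left(-4 + 4\right) h + h = 0 h + h = 0 + h = h$)
$F{\left(b,K \right)} = 7 b$ ($F{\left(b,K \right)} = - 7 \left(- b\right) = 7 b$)
$\left(-95 - 128\right) F{\left(0 \left(-3\right) 1,11 \right)} = \left(-95 - 128\right) 7 \cdot 0 \left(-3\right) 1 = - 223 \cdot 7 \cdot 0 \cdot 1 = - 223 \cdot 7 \cdot 0 = \left(-223\right) 0 = 0$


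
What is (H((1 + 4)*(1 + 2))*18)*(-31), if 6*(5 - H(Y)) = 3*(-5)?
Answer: -4185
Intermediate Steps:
H(Y) = 15/2 (H(Y) = 5 - (-5)/2 = 5 - ⅙*(-15) = 5 + 5/2 = 15/2)
(H((1 + 4)*(1 + 2))*18)*(-31) = ((15/2)*18)*(-31) = 135*(-31) = -4185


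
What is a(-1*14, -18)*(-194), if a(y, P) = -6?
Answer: 1164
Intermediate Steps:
a(-1*14, -18)*(-194) = -6*(-194) = 1164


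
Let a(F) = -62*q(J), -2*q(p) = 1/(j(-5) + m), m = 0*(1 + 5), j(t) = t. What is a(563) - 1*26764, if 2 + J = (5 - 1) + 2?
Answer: -133851/5 ≈ -26770.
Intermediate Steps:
m = 0 (m = 0*6 = 0)
J = 4 (J = -2 + ((5 - 1) + 2) = -2 + (4 + 2) = -2 + 6 = 4)
q(p) = ⅒ (q(p) = -1/(2*(-5 + 0)) = -½/(-5) = -½*(-⅕) = ⅒)
a(F) = -31/5 (a(F) = -62*⅒ = -31/5)
a(563) - 1*26764 = -31/5 - 1*26764 = -31/5 - 26764 = -133851/5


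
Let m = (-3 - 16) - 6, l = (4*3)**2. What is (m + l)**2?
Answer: 14161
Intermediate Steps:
l = 144 (l = 12**2 = 144)
m = -25 (m = -19 - 6 = -25)
(m + l)**2 = (-25 + 144)**2 = 119**2 = 14161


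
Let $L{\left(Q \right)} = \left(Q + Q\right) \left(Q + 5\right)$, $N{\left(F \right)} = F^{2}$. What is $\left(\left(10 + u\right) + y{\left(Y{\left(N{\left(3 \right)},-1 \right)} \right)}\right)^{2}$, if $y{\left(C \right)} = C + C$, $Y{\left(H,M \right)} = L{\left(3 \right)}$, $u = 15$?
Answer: $14641$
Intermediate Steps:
$L{\left(Q \right)} = 2 Q \left(5 + Q\right)$
$Y{\left(H,M \right)} = 48$ ($Y{\left(H,M \right)} = 2 \cdot 3 \left(5 + 3\right) = 2 \cdot 3 \cdot 8 = 48$)
$y{\left(C \right)} = 2 C$
$\left(\left(10 + u\right) + y{\left(Y{\left(N{\left(3 \right)},-1 \right)} \right)}\right)^{2} = \left(\left(10 + 15\right) + 2 \cdot 48\right)^{2} = \left(25 + 96\right)^{2} = 121^{2} = 14641$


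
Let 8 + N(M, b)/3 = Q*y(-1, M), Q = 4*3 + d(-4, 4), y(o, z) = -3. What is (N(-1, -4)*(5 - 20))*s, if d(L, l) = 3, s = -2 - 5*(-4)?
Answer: 42930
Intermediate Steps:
s = 18 (s = -2 + 20 = 18)
Q = 15 (Q = 4*3 + 3 = 12 + 3 = 15)
N(M, b) = -159 (N(M, b) = -24 + 3*(15*(-3)) = -24 + 3*(-45) = -24 - 135 = -159)
(N(-1, -4)*(5 - 20))*s = -159*(5 - 20)*18 = -159*(-15)*18 = 2385*18 = 42930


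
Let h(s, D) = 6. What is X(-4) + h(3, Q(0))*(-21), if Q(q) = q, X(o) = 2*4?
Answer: -118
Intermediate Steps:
X(o) = 8
X(-4) + h(3, Q(0))*(-21) = 8 + 6*(-21) = 8 - 126 = -118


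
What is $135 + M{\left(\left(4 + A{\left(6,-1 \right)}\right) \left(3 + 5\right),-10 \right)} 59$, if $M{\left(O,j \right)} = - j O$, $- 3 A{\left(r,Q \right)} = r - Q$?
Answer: $\frac{24005}{3} \approx 8001.7$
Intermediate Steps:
$A{\left(r,Q \right)} = - \frac{r}{3} + \frac{Q}{3}$ ($A{\left(r,Q \right)} = - \frac{r - Q}{3} = - \frac{r}{3} + \frac{Q}{3}$)
$M{\left(O,j \right)} = - O j$
$135 + M{\left(\left(4 + A{\left(6,-1 \right)}\right) \left(3 + 5\right),-10 \right)} 59 = 135 + \left(-1\right) \left(4 + \left(\left(- \frac{1}{3}\right) 6 + \frac{1}{3} \left(-1\right)\right)\right) \left(3 + 5\right) \left(-10\right) 59 = 135 + \left(-1\right) \left(4 - \frac{7}{3}\right) 8 \left(-10\right) 59 = 135 + \left(-1\right) \frac{5}{3} \cdot 8 \left(-10\right) 59 = 135 + \left(-1\right) \frac{40}{3} \left(-10\right) 59 = 135 + \frac{400}{3} \cdot 59 = 135 + \frac{23600}{3} = \frac{24005}{3}$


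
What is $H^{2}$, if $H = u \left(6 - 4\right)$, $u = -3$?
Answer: $36$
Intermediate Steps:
$H = -6$ ($H = - 3 \left(6 - 4\right) = \left(-3\right) 2 = -6$)
$H^{2} = \left(-6\right)^{2} = 36$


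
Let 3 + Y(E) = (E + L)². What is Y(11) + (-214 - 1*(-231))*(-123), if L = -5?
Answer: -2058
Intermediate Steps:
Y(E) = -3 + (-5 + E)² (Y(E) = -3 + (E - 5)² = -3 + (-5 + E)²)
Y(11) + (-214 - 1*(-231))*(-123) = (-3 + (-5 + 11)²) + (-214 - 1*(-231))*(-123) = (-3 + 6²) + (-214 + 231)*(-123) = (-3 + 36) + 17*(-123) = 33 - 2091 = -2058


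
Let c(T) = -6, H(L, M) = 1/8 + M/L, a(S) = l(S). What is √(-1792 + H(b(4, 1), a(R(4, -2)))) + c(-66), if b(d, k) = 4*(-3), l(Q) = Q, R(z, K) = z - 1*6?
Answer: -6 + I*√258006/12 ≈ -6.0 + 42.329*I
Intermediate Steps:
R(z, K) = -6 + z (R(z, K) = z - 6 = -6 + z)
b(d, k) = -12
a(S) = S
H(L, M) = ⅛ + M/L (H(L, M) = 1*(⅛) + M/L = ⅛ + M/L)
√(-1792 + H(b(4, 1), a(R(4, -2)))) + c(-66) = √(-1792 + ((-6 + 4) + (⅛)*(-12))/(-12)) - 6 = √(-1792 - (-2 - 3/2)/12) - 6 = √(-1792 - 1/12*(-7/2)) - 6 = √(-1792 + 7/24) - 6 = √(-43001/24) - 6 = I*√258006/12 - 6 = -6 + I*√258006/12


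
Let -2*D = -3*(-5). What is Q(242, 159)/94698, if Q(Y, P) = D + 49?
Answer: 83/189396 ≈ 0.00043824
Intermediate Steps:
D = -15/2 (D = -(-3)*(-5)/2 = -1/2*15 = -15/2 ≈ -7.5000)
Q(Y, P) = 83/2 (Q(Y, P) = -15/2 + 49 = 83/2)
Q(242, 159)/94698 = (83/2)/94698 = (83/2)*(1/94698) = 83/189396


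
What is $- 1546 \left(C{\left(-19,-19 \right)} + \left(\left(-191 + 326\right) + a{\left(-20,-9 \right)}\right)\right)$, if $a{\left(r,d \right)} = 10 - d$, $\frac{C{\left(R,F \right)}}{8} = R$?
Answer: $-3092$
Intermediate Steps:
$C{\left(R,F \right)} = 8 R$
$- 1546 \left(C{\left(-19,-19 \right)} + \left(\left(-191 + 326\right) + a{\left(-20,-9 \right)}\right)\right) = - 1546 \left(8 \left(-19\right) + \left(\left(-191 + 326\right) + \left(10 - -9\right)\right)\right) = - 1546 \left(-152 + \left(135 + \left(10 + 9\right)\right)\right) = - 1546 \left(-152 + \left(135 + 19\right)\right) = - 1546 \left(-152 + 154\right) = - 1546 \cdot 2 = \left(-1\right) 3092 = -3092$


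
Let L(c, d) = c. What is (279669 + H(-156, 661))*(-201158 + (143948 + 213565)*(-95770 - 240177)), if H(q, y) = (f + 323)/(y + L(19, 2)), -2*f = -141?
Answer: -45682248241783497563/1360 ≈ -3.3590e+16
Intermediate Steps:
f = 141/2 (f = -½*(-141) = 141/2 ≈ 70.500)
H(q, y) = 787/(2*(19 + y)) (H(q, y) = (141/2 + 323)/(y + 19) = 787/(2*(19 + y)))
(279669 + H(-156, 661))*(-201158 + (143948 + 213565)*(-95770 - 240177)) = (279669 + 787/(2*(19 + 661)))*(-201158 + (143948 + 213565)*(-95770 - 240177)) = (279669 + (787/2)/680)*(-201158 + 357513*(-335947)) = (279669 + (787/2)*(1/680))*(-201158 - 120105419811) = (279669 + 787/1360)*(-120105620969) = (380350627/1360)*(-120105620969) = -45682248241783497563/1360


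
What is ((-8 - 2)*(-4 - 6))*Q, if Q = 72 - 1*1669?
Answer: -159700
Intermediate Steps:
Q = -1597 (Q = 72 - 1669 = -1597)
((-8 - 2)*(-4 - 6))*Q = ((-8 - 2)*(-4 - 6))*(-1597) = -10*(-10)*(-1597) = 100*(-1597) = -159700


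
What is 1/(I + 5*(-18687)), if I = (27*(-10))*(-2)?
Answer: -1/92895 ≈ -1.0765e-5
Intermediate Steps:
I = 540 (I = -270*(-2) = 540)
1/(I + 5*(-18687)) = 1/(540 + 5*(-18687)) = 1/(540 - 93435) = 1/(-92895) = -1/92895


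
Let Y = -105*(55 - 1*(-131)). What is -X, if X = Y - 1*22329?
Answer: 41859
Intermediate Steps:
Y = -19530 (Y = -105*(55 + 131) = -105*186 = -19530)
X = -41859 (X = -19530 - 1*22329 = -19530 - 22329 = -41859)
-X = -1*(-41859) = 41859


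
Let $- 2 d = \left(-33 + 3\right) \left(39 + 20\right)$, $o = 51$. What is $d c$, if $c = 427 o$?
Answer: $19272645$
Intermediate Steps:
$c = 21777$ ($c = 427 \cdot 51 = 21777$)
$d = 885$ ($d = - \frac{\left(-33 + 3\right) \left(39 + 20\right)}{2} = - \frac{\left(-30\right) 59}{2} = \left(- \frac{1}{2}\right) \left(-1770\right) = 885$)
$d c = 885 \cdot 21777 = 19272645$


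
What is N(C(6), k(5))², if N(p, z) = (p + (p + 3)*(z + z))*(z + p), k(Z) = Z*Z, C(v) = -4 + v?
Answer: 46294416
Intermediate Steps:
k(Z) = Z²
N(p, z) = (p + z)*(p + 2*z*(3 + p)) (N(p, z) = (p + (3 + p)*(2*z))*(p + z) = (p + 2*z*(3 + p))*(p + z) = (p + z)*(p + 2*z*(3 + p)))
N(C(6), k(5))² = ((-4 + 6)² + 6*(5²)² + 2*(-4 + 6)*(5²)² + 2*5²*(-4 + 6)² + 7*(-4 + 6)*5²)² = (2² + 6*25² + 2*2*25² + 2*25*2² + 7*2*25)² = (4 + 6*625 + 2*2*625 + 2*25*4 + 350)² = (4 + 3750 + 2500 + 200 + 350)² = 6804² = 46294416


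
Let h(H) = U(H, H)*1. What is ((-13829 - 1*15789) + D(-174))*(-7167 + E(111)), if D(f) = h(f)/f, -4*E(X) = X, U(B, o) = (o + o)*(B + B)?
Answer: 436203303/2 ≈ 2.1810e+8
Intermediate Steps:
U(B, o) = 4*B*o (U(B, o) = (2*o)*(2*B) = 4*B*o)
E(X) = -X/4
h(H) = 4*H² (h(H) = (4*H*H)*1 = (4*H²)*1 = 4*H²)
D(f) = 4*f (D(f) = (4*f²)/f = 4*f)
((-13829 - 1*15789) + D(-174))*(-7167 + E(111)) = ((-13829 - 1*15789) + 4*(-174))*(-7167 - ¼*111) = ((-13829 - 15789) - 696)*(-7167 - 111/4) = (-29618 - 696)*(-28779/4) = -30314*(-28779/4) = 436203303/2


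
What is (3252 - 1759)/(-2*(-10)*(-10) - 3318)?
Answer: -1493/3518 ≈ -0.42439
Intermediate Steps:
(3252 - 1759)/(-2*(-10)*(-10) - 3318) = 1493/(20*(-10) - 3318) = 1493/(-200 - 3318) = 1493/(-3518) = 1493*(-1/3518) = -1493/3518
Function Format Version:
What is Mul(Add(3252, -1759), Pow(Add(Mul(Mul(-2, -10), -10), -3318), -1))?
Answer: Rational(-1493, 3518) ≈ -0.42439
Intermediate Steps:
Mul(Add(3252, -1759), Pow(Add(Mul(Mul(-2, -10), -10), -3318), -1)) = Mul(1493, Pow(Add(Mul(20, -10), -3318), -1)) = Mul(1493, Pow(Add(-200, -3318), -1)) = Mul(1493, Pow(-3518, -1)) = Mul(1493, Rational(-1, 3518)) = Rational(-1493, 3518)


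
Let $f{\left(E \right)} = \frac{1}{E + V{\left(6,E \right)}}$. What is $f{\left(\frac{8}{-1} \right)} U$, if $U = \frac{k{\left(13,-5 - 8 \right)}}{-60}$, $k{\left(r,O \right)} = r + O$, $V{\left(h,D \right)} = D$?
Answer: $0$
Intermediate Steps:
$k{\left(r,O \right)} = O + r$
$f{\left(E \right)} = \frac{1}{2 E}$ ($f{\left(E \right)} = \frac{1}{E + E} = \frac{1}{2 E}$)
$U = 0$ ($U = \frac{\left(-5 - 8\right) + 13}{-60} = \left(\left(-5 - 8\right) + 13\right) \left(- \frac{1}{60}\right) = \left(-13 + 13\right) \left(- \frac{1}{60}\right) = 0 \left(- \frac{1}{60}\right) = 0$)
$f{\left(\frac{8}{-1} \right)} U = \frac{1}{2 \frac{8}{-1}} \cdot 0 = \frac{1}{2 \cdot 8 \left(-1\right)} 0 = \frac{1}{2 \left(-8\right)} 0 = \frac{1}{2} \left(- \frac{1}{8}\right) 0 = \left(- \frac{1}{16}\right) 0 = 0$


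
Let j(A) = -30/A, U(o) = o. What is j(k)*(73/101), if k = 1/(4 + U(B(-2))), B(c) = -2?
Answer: -4380/101 ≈ -43.366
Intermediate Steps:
k = ½ (k = 1/(4 - 2) = 1/2 = ½ ≈ 0.50000)
j(k)*(73/101) = (-30/½)*(73/101) = (-30*2)*(73*(1/101)) = -60*73/101 = -4380/101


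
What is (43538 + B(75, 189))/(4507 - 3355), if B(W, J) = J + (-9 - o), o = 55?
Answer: 43663/1152 ≈ 37.902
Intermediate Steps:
B(W, J) = -64 + J (B(W, J) = J + (-9 - 1*55) = J + (-9 - 55) = J - 64 = -64 + J)
(43538 + B(75, 189))/(4507 - 3355) = (43538 + (-64 + 189))/(4507 - 3355) = (43538 + 125)/1152 = 43663*(1/1152) = 43663/1152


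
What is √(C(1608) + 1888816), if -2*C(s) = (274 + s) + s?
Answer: √1887071 ≈ 1373.7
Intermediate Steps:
C(s) = -137 - s (C(s) = -((274 + s) + s)/2 = -(274 + 2*s)/2 = -137 - s)
√(C(1608) + 1888816) = √((-137 - 1*1608) + 1888816) = √((-137 - 1608) + 1888816) = √(-1745 + 1888816) = √1887071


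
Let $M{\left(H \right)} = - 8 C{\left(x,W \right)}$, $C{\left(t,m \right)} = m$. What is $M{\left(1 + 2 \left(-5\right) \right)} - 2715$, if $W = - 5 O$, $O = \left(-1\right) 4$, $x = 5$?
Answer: $-2875$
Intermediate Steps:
$O = -4$
$W = 20$ ($W = \left(-5\right) \left(-4\right) = 20$)
$M{\left(H \right)} = -160$ ($M{\left(H \right)} = \left(-8\right) 20 = -160$)
$M{\left(1 + 2 \left(-5\right) \right)} - 2715 = -160 - 2715 = -2875$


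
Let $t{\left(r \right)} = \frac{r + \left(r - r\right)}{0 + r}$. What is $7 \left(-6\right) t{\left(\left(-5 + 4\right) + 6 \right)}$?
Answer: $-42$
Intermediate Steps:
$t{\left(r \right)} = 1$ ($t{\left(r \right)} = \frac{r + 0}{r} = \frac{r}{r} = 1$)
$7 \left(-6\right) t{\left(\left(-5 + 4\right) + 6 \right)} = 7 \left(-6\right) 1 = \left(-42\right) 1 = -42$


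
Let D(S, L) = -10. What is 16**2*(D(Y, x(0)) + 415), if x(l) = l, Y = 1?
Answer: 103680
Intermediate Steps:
16**2*(D(Y, x(0)) + 415) = 16**2*(-10 + 415) = 256*405 = 103680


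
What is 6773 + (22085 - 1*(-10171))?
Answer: 39029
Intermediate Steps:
6773 + (22085 - 1*(-10171)) = 6773 + (22085 + 10171) = 6773 + 32256 = 39029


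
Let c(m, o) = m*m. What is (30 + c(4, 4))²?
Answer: 2116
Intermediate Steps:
c(m, o) = m²
(30 + c(4, 4))² = (30 + 4²)² = (30 + 16)² = 46² = 2116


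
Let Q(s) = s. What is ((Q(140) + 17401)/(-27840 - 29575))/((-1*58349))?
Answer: 17541/3350107835 ≈ 5.2360e-6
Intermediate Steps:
((Q(140) + 17401)/(-27840 - 29575))/((-1*58349)) = ((140 + 17401)/(-27840 - 29575))/((-1*58349)) = (17541/(-57415))/(-58349) = (17541*(-1/57415))*(-1/58349) = -17541/57415*(-1/58349) = 17541/3350107835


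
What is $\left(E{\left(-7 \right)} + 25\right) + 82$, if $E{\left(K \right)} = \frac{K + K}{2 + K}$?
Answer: $\frac{549}{5} \approx 109.8$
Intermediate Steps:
$E{\left(K \right)} = \frac{2 K}{2 + K}$
$\left(E{\left(-7 \right)} + 25\right) + 82 = \left(2 \left(-7\right) \frac{1}{2 - 7} + 25\right) + 82 = \left(2 \left(-7\right) \frac{1}{-5} + 25\right) + 82 = \left(2 \left(-7\right) \left(- \frac{1}{5}\right) + 25\right) + 82 = \left(\frac{14}{5} + 25\right) + 82 = \frac{139}{5} + 82 = \frac{549}{5}$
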